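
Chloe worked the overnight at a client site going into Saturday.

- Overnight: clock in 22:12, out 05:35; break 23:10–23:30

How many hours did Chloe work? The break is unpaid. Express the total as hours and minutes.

Overnight: 22:12 → midnight = 1 h 48 min; midnight → 05:35 = 5 h 35 min; span 7 h 23 min; less 20 min break → 7 h 3 min

7 h 3 min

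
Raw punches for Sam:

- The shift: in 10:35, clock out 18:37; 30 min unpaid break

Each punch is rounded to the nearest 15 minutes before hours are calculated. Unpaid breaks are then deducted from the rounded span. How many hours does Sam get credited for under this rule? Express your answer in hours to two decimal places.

The shift: in 10:35→10:30, out 18:37→18:30; 8 h 0 min − 30 min = 7 h 30 min

7.50 hours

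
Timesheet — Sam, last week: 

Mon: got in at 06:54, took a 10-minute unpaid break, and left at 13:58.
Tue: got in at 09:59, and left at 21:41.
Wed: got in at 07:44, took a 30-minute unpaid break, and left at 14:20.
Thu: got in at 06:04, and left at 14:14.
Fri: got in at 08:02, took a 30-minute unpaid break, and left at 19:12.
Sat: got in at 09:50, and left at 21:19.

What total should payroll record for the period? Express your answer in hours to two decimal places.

55.02 hours

Mon: 06:54–13:58 = 7 h 4 min; less 10 min break → 6 h 54 min
Tue: 09:59–21:41 = 11 h 42 min
Wed: 07:44–14:20 = 6 h 36 min; less 30 min break → 6 h 6 min
Thu: 06:04–14:14 = 8 h 10 min
Fri: 08:02–19:12 = 11 h 10 min; less 30 min break → 10 h 40 min
Sat: 09:50–21:19 = 11 h 29 min
Total: 6 h 54 min + 11 h 42 min + 6 h 6 min + 8 h 10 min + 10 h 40 min + 11 h 29 min = 55 h 1 min.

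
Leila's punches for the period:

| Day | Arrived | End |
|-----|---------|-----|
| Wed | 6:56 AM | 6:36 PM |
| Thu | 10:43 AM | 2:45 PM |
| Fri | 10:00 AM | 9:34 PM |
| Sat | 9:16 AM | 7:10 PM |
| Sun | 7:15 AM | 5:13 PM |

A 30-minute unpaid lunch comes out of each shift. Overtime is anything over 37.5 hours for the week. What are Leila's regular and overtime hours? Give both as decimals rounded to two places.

Regular 37.50 hours, overtime 7.13 hours

Wed: 6:56 AM–6:36 PM = 11 h 40 min; less 30 min break → 11 h 10 min
Thu: 10:43 AM–2:45 PM = 4 h 2 min; less 30 min break → 3 h 32 min
Fri: 10:00 AM–9:34 PM = 11 h 34 min; less 30 min break → 11 h 4 min
Sat: 9:16 AM–7:10 PM = 9 h 54 min; less 30 min break → 9 h 24 min
Sun: 7:15 AM–5:13 PM = 9 h 58 min; less 30 min break → 9 h 28 min
Total worked: 44 h 38 min = 44.63 h.
Threshold 37.5 h → overtime 7 h 8 min, regular 37 h 30 min.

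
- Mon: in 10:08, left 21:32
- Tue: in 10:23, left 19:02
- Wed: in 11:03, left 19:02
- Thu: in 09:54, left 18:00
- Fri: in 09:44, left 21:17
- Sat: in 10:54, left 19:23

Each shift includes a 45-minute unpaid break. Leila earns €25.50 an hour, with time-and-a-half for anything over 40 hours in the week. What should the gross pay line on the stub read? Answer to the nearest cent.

€1466.25

Mon: 10:08–21:32 = 11 h 24 min; less 45 min break → 10 h 39 min
Tue: 10:23–19:02 = 8 h 39 min; less 45 min break → 7 h 54 min
Wed: 11:03–19:02 = 7 h 59 min; less 45 min break → 7 h 14 min
Thu: 09:54–18:00 = 8 h 6 min; less 45 min break → 7 h 21 min
Fri: 09:44–21:17 = 11 h 33 min; less 45 min break → 10 h 48 min
Sat: 10:54–19:23 = 8 h 29 min; less 45 min break → 7 h 44 min
Total worked: 51 h 40 min = 3100 min.
Regular 40 h 0 min = 2400 min at €25.50/h; overtime 11 h 40 min = 700 min at €38.25/h.
Pay = (2400 × €25.50 + 700 × €38.25) ÷ 60 = €1466.25.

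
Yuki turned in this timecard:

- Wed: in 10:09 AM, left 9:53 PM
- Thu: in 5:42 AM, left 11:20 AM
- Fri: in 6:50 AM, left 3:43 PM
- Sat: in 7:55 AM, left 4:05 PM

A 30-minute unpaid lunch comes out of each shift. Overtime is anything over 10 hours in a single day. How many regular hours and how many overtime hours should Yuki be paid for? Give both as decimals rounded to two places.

Regular 31.18 hours, overtime 1.23 hours

Wed: 10:09 AM–9:53 PM = 11 h 44 min; less 30 min break → 11 h 14 min
Thu: 5:42 AM–11:20 AM = 5 h 38 min; less 30 min break → 5 h 8 min
Fri: 6:50 AM–3:43 PM = 8 h 53 min; less 30 min break → 8 h 23 min
Sat: 7:55 AM–4:05 PM = 8 h 10 min; less 30 min break → 7 h 40 min
Wed reg 10 h 0 min / OT 1 h 14 min; Thu reg 5 h 8 min / OT 0 h 0 min; Fri reg 8 h 23 min / OT 0 h 0 min; Sat reg 7 h 40 min / OT 0 h 0 min.
Totals: regular 31 h 11 min, overtime 1 h 14 min.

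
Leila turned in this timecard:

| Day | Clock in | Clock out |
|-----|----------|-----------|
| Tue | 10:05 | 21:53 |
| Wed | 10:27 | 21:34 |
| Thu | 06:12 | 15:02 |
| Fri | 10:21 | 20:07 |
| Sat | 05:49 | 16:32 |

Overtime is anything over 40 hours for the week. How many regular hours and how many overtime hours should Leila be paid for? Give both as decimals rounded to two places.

Regular 40.00 hours, overtime 12.23 hours

Tue: 10:05–21:53 = 11 h 48 min
Wed: 10:27–21:34 = 11 h 7 min
Thu: 06:12–15:02 = 8 h 50 min
Fri: 10:21–20:07 = 9 h 46 min
Sat: 05:49–16:32 = 10 h 43 min
Total worked: 52 h 14 min = 52.23 h.
Threshold 40 h → overtime 12 h 14 min, regular 40 h 0 min.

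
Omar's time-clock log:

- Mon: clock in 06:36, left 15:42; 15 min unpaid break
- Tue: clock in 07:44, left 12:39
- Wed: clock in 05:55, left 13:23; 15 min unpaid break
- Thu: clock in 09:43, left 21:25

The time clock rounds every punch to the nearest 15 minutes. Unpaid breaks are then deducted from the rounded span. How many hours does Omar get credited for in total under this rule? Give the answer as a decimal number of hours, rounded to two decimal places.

33.00 hours

Mon: in 06:36→06:30, out 15:42→15:45; 9 h 15 min − 15 min = 9 h 0 min
Tue: in 07:44→07:45, out 12:39→12:45; 5 h 0 min
Wed: in 05:55→06:00, out 13:23→13:30; 7 h 30 min − 15 min = 7 h 15 min
Thu: in 09:43→09:45, out 21:25→21:30; 11 h 45 min
Total credited: 33 h 0 min.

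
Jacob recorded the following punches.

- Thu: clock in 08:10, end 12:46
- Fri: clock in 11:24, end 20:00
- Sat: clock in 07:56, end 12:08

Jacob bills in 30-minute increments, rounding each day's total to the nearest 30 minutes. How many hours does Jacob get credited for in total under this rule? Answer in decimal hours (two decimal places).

17.00 hours

Thu: 08:10–12:46 = 4 h 36 min → rounds to 4 h 30 min
Fri: 11:24–20:00 = 8 h 36 min → rounds to 8 h 30 min
Sat: 07:56–12:08 = 4 h 12 min → rounds to 4 h 0 min
Total credited: 17 h 0 min.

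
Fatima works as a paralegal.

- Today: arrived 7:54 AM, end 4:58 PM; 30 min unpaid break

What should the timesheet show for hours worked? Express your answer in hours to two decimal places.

8.57 hours

Today: 7:54 AM–4:58 PM = 9 h 4 min; less 30 min break → 8 h 34 min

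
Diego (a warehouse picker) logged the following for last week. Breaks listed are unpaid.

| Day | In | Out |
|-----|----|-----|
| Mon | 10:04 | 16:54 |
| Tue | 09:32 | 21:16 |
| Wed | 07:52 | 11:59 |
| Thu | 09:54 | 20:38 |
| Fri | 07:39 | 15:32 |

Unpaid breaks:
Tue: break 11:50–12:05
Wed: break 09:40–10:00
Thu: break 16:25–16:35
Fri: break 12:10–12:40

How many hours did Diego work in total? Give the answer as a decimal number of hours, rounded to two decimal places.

Mon: 10:04–16:54 = 6 h 50 min
Tue: 09:32–21:16 = 11 h 44 min; less 15 min break → 11 h 29 min
Wed: 07:52–11:59 = 4 h 7 min; less 20 min break → 3 h 47 min
Thu: 09:54–20:38 = 10 h 44 min; less 10 min break → 10 h 34 min
Fri: 07:39–15:32 = 7 h 53 min; less 30 min break → 7 h 23 min
Total: 6 h 50 min + 11 h 29 min + 3 h 47 min + 10 h 34 min + 7 h 23 min = 40 h 3 min.

40.05 hours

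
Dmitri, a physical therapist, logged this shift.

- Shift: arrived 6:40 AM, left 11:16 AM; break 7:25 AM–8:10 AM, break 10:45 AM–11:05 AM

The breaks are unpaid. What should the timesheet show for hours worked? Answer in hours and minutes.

Shift: 6:40 AM–11:16 AM = 4 h 36 min; less 65 min break → 3 h 31 min

3 h 31 min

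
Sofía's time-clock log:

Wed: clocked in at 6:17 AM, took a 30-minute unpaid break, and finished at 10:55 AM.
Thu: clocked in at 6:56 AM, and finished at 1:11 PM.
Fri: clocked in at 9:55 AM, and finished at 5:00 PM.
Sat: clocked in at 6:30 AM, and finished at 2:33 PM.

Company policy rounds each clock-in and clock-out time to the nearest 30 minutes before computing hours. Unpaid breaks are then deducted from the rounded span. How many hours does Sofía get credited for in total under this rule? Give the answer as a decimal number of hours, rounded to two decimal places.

Wed: in 6:17 AM→6:30 AM, out 10:55 AM→11:00 AM; 4 h 30 min − 30 min = 4 h 0 min
Thu: in 6:56 AM→7:00 AM, out 1:11 PM→1:00 PM; 6 h 0 min
Fri: in 9:55 AM→10:00 AM, out 5:00 PM→5:00 PM; 7 h 0 min
Sat: in 6:30 AM→6:30 AM, out 2:33 PM→2:30 PM; 8 h 0 min
Total credited: 25 h 0 min.

25.00 hours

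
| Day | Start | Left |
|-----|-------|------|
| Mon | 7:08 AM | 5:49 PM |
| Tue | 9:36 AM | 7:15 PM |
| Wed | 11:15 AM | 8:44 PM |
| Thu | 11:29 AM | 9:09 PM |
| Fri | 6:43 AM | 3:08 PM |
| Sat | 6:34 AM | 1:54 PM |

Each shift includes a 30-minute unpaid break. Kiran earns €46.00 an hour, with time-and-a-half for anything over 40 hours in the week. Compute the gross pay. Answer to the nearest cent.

Mon: 7:08 AM–5:49 PM = 10 h 41 min; less 30 min break → 10 h 11 min
Tue: 9:36 AM–7:15 PM = 9 h 39 min; less 30 min break → 9 h 9 min
Wed: 11:15 AM–8:44 PM = 9 h 29 min; less 30 min break → 8 h 59 min
Thu: 11:29 AM–9:09 PM = 9 h 40 min; less 30 min break → 9 h 10 min
Fri: 6:43 AM–3:08 PM = 8 h 25 min; less 30 min break → 7 h 55 min
Sat: 6:34 AM–1:54 PM = 7 h 20 min; less 30 min break → 6 h 50 min
Total worked: 52 h 14 min = 3134 min.
Regular 40 h 0 min = 2400 min at €46.00/h; overtime 12 h 14 min = 734 min at €69.00/h.
Pay = (2400 × €46.00 + 734 × €69.00) ÷ 60 = €2684.10.

€2684.10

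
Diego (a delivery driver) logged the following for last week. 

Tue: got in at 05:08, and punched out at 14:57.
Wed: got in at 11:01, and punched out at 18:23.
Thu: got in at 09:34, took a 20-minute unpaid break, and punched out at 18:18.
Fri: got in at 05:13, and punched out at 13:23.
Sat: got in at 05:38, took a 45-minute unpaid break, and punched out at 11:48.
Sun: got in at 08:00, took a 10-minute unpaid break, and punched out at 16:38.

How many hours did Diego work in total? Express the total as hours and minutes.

47 h 38 min

Tue: 05:08–14:57 = 9 h 49 min
Wed: 11:01–18:23 = 7 h 22 min
Thu: 09:34–18:18 = 8 h 44 min; less 20 min break → 8 h 24 min
Fri: 05:13–13:23 = 8 h 10 min
Sat: 05:38–11:48 = 6 h 10 min; less 45 min break → 5 h 25 min
Sun: 08:00–16:38 = 8 h 38 min; less 10 min break → 8 h 28 min
Total: 9 h 49 min + 7 h 22 min + 8 h 24 min + 8 h 10 min + 5 h 25 min + 8 h 28 min = 47 h 38 min.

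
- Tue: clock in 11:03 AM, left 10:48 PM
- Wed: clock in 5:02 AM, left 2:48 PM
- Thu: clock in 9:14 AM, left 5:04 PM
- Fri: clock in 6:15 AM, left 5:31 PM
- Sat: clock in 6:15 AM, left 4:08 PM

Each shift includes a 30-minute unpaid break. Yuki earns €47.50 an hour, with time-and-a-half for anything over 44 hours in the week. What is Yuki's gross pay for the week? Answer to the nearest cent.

Tue: 11:03 AM–10:48 PM = 11 h 45 min; less 30 min break → 11 h 15 min
Wed: 5:02 AM–2:48 PM = 9 h 46 min; less 30 min break → 9 h 16 min
Thu: 9:14 AM–5:04 PM = 7 h 50 min; less 30 min break → 7 h 20 min
Fri: 6:15 AM–5:31 PM = 11 h 16 min; less 30 min break → 10 h 46 min
Sat: 6:15 AM–4:08 PM = 9 h 53 min; less 30 min break → 9 h 23 min
Total worked: 48 h 0 min = 2880 min.
Regular 44 h 0 min = 2640 min at €47.50/h; overtime 4 h 0 min = 240 min at €71.25/h.
Pay = (2640 × €47.50 + 240 × €71.25) ÷ 60 = €2375.00.

€2375.00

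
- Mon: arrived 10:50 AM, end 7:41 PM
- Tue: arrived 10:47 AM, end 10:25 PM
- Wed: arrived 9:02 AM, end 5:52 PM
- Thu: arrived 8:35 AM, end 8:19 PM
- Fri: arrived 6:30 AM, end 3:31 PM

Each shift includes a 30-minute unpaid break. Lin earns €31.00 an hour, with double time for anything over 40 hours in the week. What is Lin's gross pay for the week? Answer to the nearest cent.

€1709.13

Mon: 10:50 AM–7:41 PM = 8 h 51 min; less 30 min break → 8 h 21 min
Tue: 10:47 AM–10:25 PM = 11 h 38 min; less 30 min break → 11 h 8 min
Wed: 9:02 AM–5:52 PM = 8 h 50 min; less 30 min break → 8 h 20 min
Thu: 8:35 AM–8:19 PM = 11 h 44 min; less 30 min break → 11 h 14 min
Fri: 6:30 AM–3:31 PM = 9 h 1 min; less 30 min break → 8 h 31 min
Total worked: 47 h 34 min = 2854 min.
Regular 40 h 0 min = 2400 min at €31.00/h; overtime 7 h 34 min = 454 min at €62.00/h.
Pay = (2400 × €31.00 + 454 × €62.00) ÷ 60 = €1709.13.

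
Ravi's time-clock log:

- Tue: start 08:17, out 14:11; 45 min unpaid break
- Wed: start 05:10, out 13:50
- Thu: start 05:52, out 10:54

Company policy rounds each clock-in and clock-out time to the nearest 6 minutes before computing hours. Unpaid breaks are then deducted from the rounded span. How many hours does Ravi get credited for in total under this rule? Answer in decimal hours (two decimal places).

Tue: in 08:17→08:18, out 14:11→14:12; 5 h 54 min − 45 min = 5 h 9 min
Wed: in 05:10→05:12, out 13:50→13:48; 8 h 36 min
Thu: in 05:52→05:54, out 10:54→10:54; 5 h 0 min
Total credited: 18 h 45 min.

18.75 hours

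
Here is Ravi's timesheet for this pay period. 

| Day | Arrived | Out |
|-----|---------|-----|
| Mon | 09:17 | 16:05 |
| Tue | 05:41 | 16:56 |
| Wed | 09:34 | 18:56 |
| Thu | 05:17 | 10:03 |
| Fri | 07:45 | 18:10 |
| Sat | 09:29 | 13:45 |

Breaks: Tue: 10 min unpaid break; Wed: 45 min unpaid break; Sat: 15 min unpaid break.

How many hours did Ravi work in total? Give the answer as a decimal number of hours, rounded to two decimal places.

Mon: 09:17–16:05 = 6 h 48 min
Tue: 05:41–16:56 = 11 h 15 min; less 10 min break → 11 h 5 min
Wed: 09:34–18:56 = 9 h 22 min; less 45 min break → 8 h 37 min
Thu: 05:17–10:03 = 4 h 46 min
Fri: 07:45–18:10 = 10 h 25 min
Sat: 09:29–13:45 = 4 h 16 min; less 15 min break → 4 h 1 min
Total: 6 h 48 min + 11 h 5 min + 8 h 37 min + 4 h 46 min + 10 h 25 min + 4 h 1 min = 45 h 42 min.

45.70 hours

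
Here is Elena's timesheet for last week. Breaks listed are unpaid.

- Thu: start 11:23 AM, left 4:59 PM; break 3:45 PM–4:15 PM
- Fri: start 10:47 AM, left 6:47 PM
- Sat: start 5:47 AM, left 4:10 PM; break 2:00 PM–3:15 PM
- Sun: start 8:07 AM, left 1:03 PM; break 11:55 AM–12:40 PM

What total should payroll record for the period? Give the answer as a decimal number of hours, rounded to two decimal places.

26.42 hours

Thu: 11:23 AM–4:59 PM = 5 h 36 min; less 30 min break → 5 h 6 min
Fri: 10:47 AM–6:47 PM = 8 h 0 min
Sat: 5:47 AM–4:10 PM = 10 h 23 min; less 75 min break → 9 h 8 min
Sun: 8:07 AM–1:03 PM = 4 h 56 min; less 45 min break → 4 h 11 min
Total: 5 h 6 min + 8 h 0 min + 9 h 8 min + 4 h 11 min = 26 h 25 min.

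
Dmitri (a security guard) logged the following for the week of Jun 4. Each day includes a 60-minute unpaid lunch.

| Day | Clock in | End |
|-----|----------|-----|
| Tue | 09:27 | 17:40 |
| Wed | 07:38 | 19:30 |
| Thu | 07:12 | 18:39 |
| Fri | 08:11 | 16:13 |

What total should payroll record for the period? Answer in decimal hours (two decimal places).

35.57 hours

Tue: 09:27–17:40 = 8 h 13 min; less 60 min break → 7 h 13 min
Wed: 07:38–19:30 = 11 h 52 min; less 60 min break → 10 h 52 min
Thu: 07:12–18:39 = 11 h 27 min; less 60 min break → 10 h 27 min
Fri: 08:11–16:13 = 8 h 2 min; less 60 min break → 7 h 2 min
Total: 7 h 13 min + 10 h 52 min + 10 h 27 min + 7 h 2 min = 35 h 34 min.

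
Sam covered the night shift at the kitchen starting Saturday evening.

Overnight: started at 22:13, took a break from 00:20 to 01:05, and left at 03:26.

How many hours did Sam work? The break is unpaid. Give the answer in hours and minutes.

Overnight: 22:13 → midnight = 1 h 47 min; midnight → 03:26 = 3 h 26 min; span 5 h 13 min; less 45 min break → 4 h 28 min

4 h 28 min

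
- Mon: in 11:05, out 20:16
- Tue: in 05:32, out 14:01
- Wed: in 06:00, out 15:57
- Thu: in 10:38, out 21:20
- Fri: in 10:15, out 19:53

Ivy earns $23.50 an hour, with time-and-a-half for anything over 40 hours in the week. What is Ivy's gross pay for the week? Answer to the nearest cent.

Mon: 11:05–20:16 = 9 h 11 min
Tue: 05:32–14:01 = 8 h 29 min
Wed: 06:00–15:57 = 9 h 57 min
Thu: 10:38–21:20 = 10 h 42 min
Fri: 10:15–19:53 = 9 h 38 min
Total worked: 47 h 57 min = 2877 min.
Regular 40 h 0 min = 2400 min at $23.50/h; overtime 7 h 57 min = 477 min at $35.25/h.
Pay = (2400 × $23.50 + 477 × $35.25) ÷ 60 = $1220.24.

$1220.24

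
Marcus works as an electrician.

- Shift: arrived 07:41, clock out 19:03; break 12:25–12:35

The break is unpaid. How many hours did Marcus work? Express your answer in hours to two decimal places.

11.20 hours

Shift: 07:41–19:03 = 11 h 22 min; less 10 min break → 11 h 12 min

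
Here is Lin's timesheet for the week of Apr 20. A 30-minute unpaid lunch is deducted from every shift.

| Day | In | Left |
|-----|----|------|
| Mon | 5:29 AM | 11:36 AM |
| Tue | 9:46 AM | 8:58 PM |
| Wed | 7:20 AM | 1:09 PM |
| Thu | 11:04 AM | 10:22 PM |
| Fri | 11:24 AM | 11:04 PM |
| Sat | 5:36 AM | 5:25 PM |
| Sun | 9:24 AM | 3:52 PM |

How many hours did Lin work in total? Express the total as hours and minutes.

Mon: 5:29 AM–11:36 AM = 6 h 7 min; less 30 min break → 5 h 37 min
Tue: 9:46 AM–8:58 PM = 11 h 12 min; less 30 min break → 10 h 42 min
Wed: 7:20 AM–1:09 PM = 5 h 49 min; less 30 min break → 5 h 19 min
Thu: 11:04 AM–10:22 PM = 11 h 18 min; less 30 min break → 10 h 48 min
Fri: 11:24 AM–11:04 PM = 11 h 40 min; less 30 min break → 11 h 10 min
Sat: 5:36 AM–5:25 PM = 11 h 49 min; less 30 min break → 11 h 19 min
Sun: 9:24 AM–3:52 PM = 6 h 28 min; less 30 min break → 5 h 58 min
Total: 5 h 37 min + 10 h 42 min + 5 h 19 min + 10 h 48 min + 11 h 10 min + 11 h 19 min + 5 h 58 min = 60 h 53 min.

60 h 53 min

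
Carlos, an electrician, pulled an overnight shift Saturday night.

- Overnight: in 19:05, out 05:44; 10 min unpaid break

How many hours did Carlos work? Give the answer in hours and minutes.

Overnight: 19:05 → midnight = 4 h 55 min; midnight → 05:44 = 5 h 44 min; span 10 h 39 min; less 10 min break → 10 h 29 min

10 h 29 min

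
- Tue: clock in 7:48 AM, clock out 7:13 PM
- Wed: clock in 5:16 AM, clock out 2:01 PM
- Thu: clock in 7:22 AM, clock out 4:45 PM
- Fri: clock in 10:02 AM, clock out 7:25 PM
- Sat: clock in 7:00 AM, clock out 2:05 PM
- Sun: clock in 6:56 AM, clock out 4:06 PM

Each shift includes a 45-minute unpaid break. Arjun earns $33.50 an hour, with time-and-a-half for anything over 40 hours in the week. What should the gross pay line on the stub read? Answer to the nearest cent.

$1876.84

Tue: 7:48 AM–7:13 PM = 11 h 25 min; less 45 min break → 10 h 40 min
Wed: 5:16 AM–2:01 PM = 8 h 45 min; less 45 min break → 8 h 0 min
Thu: 7:22 AM–4:45 PM = 9 h 23 min; less 45 min break → 8 h 38 min
Fri: 10:02 AM–7:25 PM = 9 h 23 min; less 45 min break → 8 h 38 min
Sat: 7:00 AM–2:05 PM = 7 h 5 min; less 45 min break → 6 h 20 min
Sun: 6:56 AM–4:06 PM = 9 h 10 min; less 45 min break → 8 h 25 min
Total worked: 50 h 41 min = 3041 min.
Regular 40 h 0 min = 2400 min at $33.50/h; overtime 10 h 41 min = 641 min at $50.25/h.
Pay = (2400 × $33.50 + 641 × $50.25) ÷ 60 = $1876.84.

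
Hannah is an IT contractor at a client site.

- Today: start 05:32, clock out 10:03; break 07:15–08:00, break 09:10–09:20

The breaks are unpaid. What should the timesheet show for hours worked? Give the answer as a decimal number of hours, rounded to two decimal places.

3.60 hours

Today: 05:32–10:03 = 4 h 31 min; less 55 min break → 3 h 36 min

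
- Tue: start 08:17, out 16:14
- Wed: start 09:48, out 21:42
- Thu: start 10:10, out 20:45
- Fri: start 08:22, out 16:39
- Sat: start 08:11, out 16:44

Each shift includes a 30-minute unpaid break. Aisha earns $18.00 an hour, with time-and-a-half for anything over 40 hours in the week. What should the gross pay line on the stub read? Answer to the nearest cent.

Tue: 08:17–16:14 = 7 h 57 min; less 30 min break → 7 h 27 min
Wed: 09:48–21:42 = 11 h 54 min; less 30 min break → 11 h 24 min
Thu: 10:10–20:45 = 10 h 35 min; less 30 min break → 10 h 5 min
Fri: 08:22–16:39 = 8 h 17 min; less 30 min break → 7 h 47 min
Sat: 08:11–16:44 = 8 h 33 min; less 30 min break → 8 h 3 min
Total worked: 44 h 46 min = 2686 min.
Regular 40 h 0 min = 2400 min at $18.00/h; overtime 4 h 46 min = 286 min at $27.00/h.
Pay = (2400 × $18.00 + 286 × $27.00) ÷ 60 = $848.70.

$848.70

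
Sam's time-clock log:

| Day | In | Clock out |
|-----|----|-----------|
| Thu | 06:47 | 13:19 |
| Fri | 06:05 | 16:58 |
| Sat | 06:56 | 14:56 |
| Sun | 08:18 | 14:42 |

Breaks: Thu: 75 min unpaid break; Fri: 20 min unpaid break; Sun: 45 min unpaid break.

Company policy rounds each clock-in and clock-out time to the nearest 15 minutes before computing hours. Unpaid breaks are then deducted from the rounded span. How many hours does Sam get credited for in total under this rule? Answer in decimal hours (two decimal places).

Thu: in 06:47→06:45, out 13:19→13:15; 6 h 30 min − 75 min = 5 h 15 min
Fri: in 06:05→06:00, out 16:58→17:00; 11 h 0 min − 20 min = 10 h 40 min
Sat: in 06:56→07:00, out 14:56→15:00; 8 h 0 min
Sun: in 08:18→08:15, out 14:42→14:45; 6 h 30 min − 45 min = 5 h 45 min
Total credited: 29 h 40 min.

29.67 hours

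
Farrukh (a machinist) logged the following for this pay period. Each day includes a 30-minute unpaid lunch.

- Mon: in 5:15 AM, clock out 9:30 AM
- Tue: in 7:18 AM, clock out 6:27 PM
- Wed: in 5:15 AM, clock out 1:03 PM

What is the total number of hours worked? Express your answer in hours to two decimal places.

Mon: 5:15 AM–9:30 AM = 4 h 15 min; less 30 min break → 3 h 45 min
Tue: 7:18 AM–6:27 PM = 11 h 9 min; less 30 min break → 10 h 39 min
Wed: 5:15 AM–1:03 PM = 7 h 48 min; less 30 min break → 7 h 18 min
Total: 3 h 45 min + 10 h 39 min + 7 h 18 min = 21 h 42 min.

21.70 hours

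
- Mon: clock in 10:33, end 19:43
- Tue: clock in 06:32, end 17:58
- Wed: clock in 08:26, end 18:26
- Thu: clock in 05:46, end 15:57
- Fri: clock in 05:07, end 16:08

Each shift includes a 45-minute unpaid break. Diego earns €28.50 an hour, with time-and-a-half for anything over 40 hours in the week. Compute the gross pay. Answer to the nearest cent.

Mon: 10:33–19:43 = 9 h 10 min; less 45 min break → 8 h 25 min
Tue: 06:32–17:58 = 11 h 26 min; less 45 min break → 10 h 41 min
Wed: 08:26–18:26 = 10 h 0 min; less 45 min break → 9 h 15 min
Thu: 05:46–15:57 = 10 h 11 min; less 45 min break → 9 h 26 min
Fri: 05:07–16:08 = 11 h 1 min; less 45 min break → 10 h 16 min
Total worked: 48 h 3 min = 2883 min.
Regular 40 h 0 min = 2400 min at €28.50/h; overtime 8 h 3 min = 483 min at €42.75/h.
Pay = (2400 × €28.50 + 483 × €42.75) ÷ 60 = €1484.14.

€1484.14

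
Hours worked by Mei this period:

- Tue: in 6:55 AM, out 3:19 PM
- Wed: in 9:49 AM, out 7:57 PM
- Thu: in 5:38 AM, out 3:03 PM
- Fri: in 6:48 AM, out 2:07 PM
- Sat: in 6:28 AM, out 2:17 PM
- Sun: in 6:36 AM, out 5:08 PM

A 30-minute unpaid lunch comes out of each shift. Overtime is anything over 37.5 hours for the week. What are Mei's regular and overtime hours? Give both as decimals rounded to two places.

Tue: 6:55 AM–3:19 PM = 8 h 24 min; less 30 min break → 7 h 54 min
Wed: 9:49 AM–7:57 PM = 10 h 8 min; less 30 min break → 9 h 38 min
Thu: 5:38 AM–3:03 PM = 9 h 25 min; less 30 min break → 8 h 55 min
Fri: 6:48 AM–2:07 PM = 7 h 19 min; less 30 min break → 6 h 49 min
Sat: 6:28 AM–2:17 PM = 7 h 49 min; less 30 min break → 7 h 19 min
Sun: 6:36 AM–5:08 PM = 10 h 32 min; less 30 min break → 10 h 2 min
Total worked: 50 h 37 min = 50.62 h.
Threshold 37.5 h → overtime 13 h 7 min, regular 37 h 30 min.

Regular 37.50 hours, overtime 13.12 hours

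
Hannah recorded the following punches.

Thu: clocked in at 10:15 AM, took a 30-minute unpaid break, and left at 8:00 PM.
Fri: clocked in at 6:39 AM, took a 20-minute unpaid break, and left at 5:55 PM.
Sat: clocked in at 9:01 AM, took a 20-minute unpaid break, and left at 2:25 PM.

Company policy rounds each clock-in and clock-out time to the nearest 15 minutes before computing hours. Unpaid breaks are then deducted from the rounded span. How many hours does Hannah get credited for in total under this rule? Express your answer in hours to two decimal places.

25.33 hours

Thu: in 10:15 AM→10:15 AM, out 8:00 PM→8:00 PM; 9 h 45 min − 30 min = 9 h 15 min
Fri: in 6:39 AM→6:45 AM, out 5:55 PM→6:00 PM; 11 h 15 min − 20 min = 10 h 55 min
Sat: in 9:01 AM→9:00 AM, out 2:25 PM→2:30 PM; 5 h 30 min − 20 min = 5 h 10 min
Total credited: 25 h 20 min.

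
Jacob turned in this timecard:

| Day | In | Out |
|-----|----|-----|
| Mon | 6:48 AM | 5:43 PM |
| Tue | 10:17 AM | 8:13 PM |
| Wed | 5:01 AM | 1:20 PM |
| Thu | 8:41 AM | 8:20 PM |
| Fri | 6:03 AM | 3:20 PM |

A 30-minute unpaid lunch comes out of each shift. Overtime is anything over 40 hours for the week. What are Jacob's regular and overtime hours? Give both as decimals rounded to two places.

Mon: 6:48 AM–5:43 PM = 10 h 55 min; less 30 min break → 10 h 25 min
Tue: 10:17 AM–8:13 PM = 9 h 56 min; less 30 min break → 9 h 26 min
Wed: 5:01 AM–1:20 PM = 8 h 19 min; less 30 min break → 7 h 49 min
Thu: 8:41 AM–8:20 PM = 11 h 39 min; less 30 min break → 11 h 9 min
Fri: 6:03 AM–3:20 PM = 9 h 17 min; less 30 min break → 8 h 47 min
Total worked: 47 h 36 min = 47.60 h.
Threshold 40 h → overtime 7 h 36 min, regular 40 h 0 min.

Regular 40.00 hours, overtime 7.60 hours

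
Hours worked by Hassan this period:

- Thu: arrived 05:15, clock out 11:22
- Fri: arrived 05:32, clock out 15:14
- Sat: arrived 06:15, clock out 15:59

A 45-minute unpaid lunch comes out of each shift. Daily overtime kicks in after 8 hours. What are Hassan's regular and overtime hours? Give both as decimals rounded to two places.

Thu: 05:15–11:22 = 6 h 7 min; less 45 min break → 5 h 22 min
Fri: 05:32–15:14 = 9 h 42 min; less 45 min break → 8 h 57 min
Sat: 06:15–15:59 = 9 h 44 min; less 45 min break → 8 h 59 min
Thu reg 5 h 22 min / OT 0 h 0 min; Fri reg 8 h 0 min / OT 0 h 57 min; Sat reg 8 h 0 min / OT 0 h 59 min.
Totals: regular 21 h 22 min, overtime 1 h 56 min.

Regular 21.37 hours, overtime 1.93 hours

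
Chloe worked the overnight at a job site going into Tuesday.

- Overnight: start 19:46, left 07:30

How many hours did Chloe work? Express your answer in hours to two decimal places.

11.73 hours

Overnight: 19:46 → midnight = 4 h 14 min; midnight → 07:30 = 7 h 30 min; span 11 h 44 min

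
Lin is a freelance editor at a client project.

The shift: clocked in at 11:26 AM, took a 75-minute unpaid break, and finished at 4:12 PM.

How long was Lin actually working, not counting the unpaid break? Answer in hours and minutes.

3 h 31 min

The shift: 11:26 AM–4:12 PM = 4 h 46 min; less 75 min break → 3 h 31 min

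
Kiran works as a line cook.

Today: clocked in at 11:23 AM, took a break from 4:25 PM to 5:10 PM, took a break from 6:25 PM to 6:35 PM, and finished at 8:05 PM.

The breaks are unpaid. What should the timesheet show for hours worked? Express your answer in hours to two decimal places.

7.78 hours

Today: 11:23 AM–8:05 PM = 8 h 42 min; less 55 min break → 7 h 47 min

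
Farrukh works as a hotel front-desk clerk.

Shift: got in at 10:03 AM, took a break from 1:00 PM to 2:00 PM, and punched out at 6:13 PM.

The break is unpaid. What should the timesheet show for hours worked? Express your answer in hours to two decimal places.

7.17 hours

Shift: 10:03 AM–6:13 PM = 8 h 10 min; less 60 min break → 7 h 10 min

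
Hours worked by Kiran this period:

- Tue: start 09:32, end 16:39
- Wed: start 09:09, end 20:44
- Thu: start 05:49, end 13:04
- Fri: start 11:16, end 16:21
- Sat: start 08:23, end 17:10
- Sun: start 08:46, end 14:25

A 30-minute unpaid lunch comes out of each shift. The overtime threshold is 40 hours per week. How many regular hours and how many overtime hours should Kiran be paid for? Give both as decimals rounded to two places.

Tue: 09:32–16:39 = 7 h 7 min; less 30 min break → 6 h 37 min
Wed: 09:09–20:44 = 11 h 35 min; less 30 min break → 11 h 5 min
Thu: 05:49–13:04 = 7 h 15 min; less 30 min break → 6 h 45 min
Fri: 11:16–16:21 = 5 h 5 min; less 30 min break → 4 h 35 min
Sat: 08:23–17:10 = 8 h 47 min; less 30 min break → 8 h 17 min
Sun: 08:46–14:25 = 5 h 39 min; less 30 min break → 5 h 9 min
Total worked: 42 h 28 min = 42.47 h.
Threshold 40 h → overtime 2 h 28 min, regular 40 h 0 min.

Regular 40.00 hours, overtime 2.47 hours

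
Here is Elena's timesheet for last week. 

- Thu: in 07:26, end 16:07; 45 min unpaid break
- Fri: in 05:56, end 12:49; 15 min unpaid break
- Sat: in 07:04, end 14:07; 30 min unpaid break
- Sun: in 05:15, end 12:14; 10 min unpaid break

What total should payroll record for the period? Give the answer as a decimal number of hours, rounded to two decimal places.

Thu: 07:26–16:07 = 8 h 41 min; less 45 min break → 7 h 56 min
Fri: 05:56–12:49 = 6 h 53 min; less 15 min break → 6 h 38 min
Sat: 07:04–14:07 = 7 h 3 min; less 30 min break → 6 h 33 min
Sun: 05:15–12:14 = 6 h 59 min; less 10 min break → 6 h 49 min
Total: 7 h 56 min + 6 h 38 min + 6 h 33 min + 6 h 49 min = 27 h 56 min.

27.93 hours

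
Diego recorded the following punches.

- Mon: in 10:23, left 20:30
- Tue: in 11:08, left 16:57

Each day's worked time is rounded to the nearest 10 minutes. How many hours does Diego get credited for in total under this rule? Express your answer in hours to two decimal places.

16.00 hours

Mon: 10:23–20:30 = 10 h 7 min → rounds to 10 h 10 min
Tue: 11:08–16:57 = 5 h 49 min → rounds to 5 h 50 min
Total credited: 16 h 0 min.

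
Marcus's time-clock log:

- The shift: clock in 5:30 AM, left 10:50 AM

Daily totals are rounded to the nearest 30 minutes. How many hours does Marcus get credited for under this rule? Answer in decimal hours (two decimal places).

5.50 hours

The shift: 5:30 AM–10:50 AM = 5 h 20 min → rounds to 5 h 30 min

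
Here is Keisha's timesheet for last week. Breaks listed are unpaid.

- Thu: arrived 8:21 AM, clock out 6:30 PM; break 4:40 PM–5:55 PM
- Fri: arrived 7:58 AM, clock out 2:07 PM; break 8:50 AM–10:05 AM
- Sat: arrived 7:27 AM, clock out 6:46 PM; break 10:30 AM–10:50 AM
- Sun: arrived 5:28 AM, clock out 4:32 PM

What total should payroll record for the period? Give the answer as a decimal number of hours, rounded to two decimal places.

Thu: 8:21 AM–6:30 PM = 10 h 9 min; less 75 min break → 8 h 54 min
Fri: 7:58 AM–2:07 PM = 6 h 9 min; less 75 min break → 4 h 54 min
Sat: 7:27 AM–6:46 PM = 11 h 19 min; less 20 min break → 10 h 59 min
Sun: 5:28 AM–4:32 PM = 11 h 4 min
Total: 8 h 54 min + 4 h 54 min + 10 h 59 min + 11 h 4 min = 35 h 51 min.

35.85 hours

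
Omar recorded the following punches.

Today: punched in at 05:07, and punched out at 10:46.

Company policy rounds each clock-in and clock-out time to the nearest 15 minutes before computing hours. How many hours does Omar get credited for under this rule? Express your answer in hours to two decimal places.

5.75 hours

Today: in 05:07→05:00, out 10:46→10:45; 5 h 45 min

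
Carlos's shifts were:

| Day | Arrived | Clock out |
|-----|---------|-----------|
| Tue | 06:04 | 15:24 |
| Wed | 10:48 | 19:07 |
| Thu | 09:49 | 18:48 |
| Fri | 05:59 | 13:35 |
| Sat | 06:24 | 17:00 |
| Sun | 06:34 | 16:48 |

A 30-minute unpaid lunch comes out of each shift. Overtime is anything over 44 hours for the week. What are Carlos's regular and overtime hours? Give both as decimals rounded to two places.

Tue: 06:04–15:24 = 9 h 20 min; less 30 min break → 8 h 50 min
Wed: 10:48–19:07 = 8 h 19 min; less 30 min break → 7 h 49 min
Thu: 09:49–18:48 = 8 h 59 min; less 30 min break → 8 h 29 min
Fri: 05:59–13:35 = 7 h 36 min; less 30 min break → 7 h 6 min
Sat: 06:24–17:00 = 10 h 36 min; less 30 min break → 10 h 6 min
Sun: 06:34–16:48 = 10 h 14 min; less 30 min break → 9 h 44 min
Total worked: 52 h 4 min = 52.07 h.
Threshold 44 h → overtime 8 h 4 min, regular 44 h 0 min.

Regular 44.00 hours, overtime 8.07 hours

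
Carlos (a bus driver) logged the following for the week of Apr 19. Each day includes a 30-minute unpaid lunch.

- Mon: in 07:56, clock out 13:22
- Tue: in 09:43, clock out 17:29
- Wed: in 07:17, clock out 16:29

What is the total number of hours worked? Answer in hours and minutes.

20 h 54 min

Mon: 07:56–13:22 = 5 h 26 min; less 30 min break → 4 h 56 min
Tue: 09:43–17:29 = 7 h 46 min; less 30 min break → 7 h 16 min
Wed: 07:17–16:29 = 9 h 12 min; less 30 min break → 8 h 42 min
Total: 4 h 56 min + 7 h 16 min + 8 h 42 min = 20 h 54 min.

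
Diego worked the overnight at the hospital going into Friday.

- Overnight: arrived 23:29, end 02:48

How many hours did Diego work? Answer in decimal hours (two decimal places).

3.32 hours

Overnight: 23:29 → midnight = 0 h 31 min; midnight → 02:48 = 2 h 48 min; span 3 h 19 min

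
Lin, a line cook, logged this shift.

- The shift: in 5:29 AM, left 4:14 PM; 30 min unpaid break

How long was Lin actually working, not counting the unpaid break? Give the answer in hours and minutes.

The shift: 5:29 AM–4:14 PM = 10 h 45 min; less 30 min break → 10 h 15 min

10 h 15 min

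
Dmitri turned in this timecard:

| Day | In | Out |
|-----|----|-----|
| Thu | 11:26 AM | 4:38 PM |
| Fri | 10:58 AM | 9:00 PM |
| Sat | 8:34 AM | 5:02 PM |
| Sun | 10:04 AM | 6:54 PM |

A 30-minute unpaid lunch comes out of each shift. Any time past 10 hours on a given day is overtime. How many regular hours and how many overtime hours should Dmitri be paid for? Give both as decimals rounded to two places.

Thu: 11:26 AM–4:38 PM = 5 h 12 min; less 30 min break → 4 h 42 min
Fri: 10:58 AM–9:00 PM = 10 h 2 min; less 30 min break → 9 h 32 min
Sat: 8:34 AM–5:02 PM = 8 h 28 min; less 30 min break → 7 h 58 min
Sun: 10:04 AM–6:54 PM = 8 h 50 min; less 30 min break → 8 h 20 min
Thu reg 4 h 42 min / OT 0 h 0 min; Fri reg 9 h 32 min / OT 0 h 0 min; Sat reg 7 h 58 min / OT 0 h 0 min; Sun reg 8 h 20 min / OT 0 h 0 min.
Totals: regular 30 h 32 min, overtime 0 h 0 min.

Regular 30.53 hours, overtime 0.00 hours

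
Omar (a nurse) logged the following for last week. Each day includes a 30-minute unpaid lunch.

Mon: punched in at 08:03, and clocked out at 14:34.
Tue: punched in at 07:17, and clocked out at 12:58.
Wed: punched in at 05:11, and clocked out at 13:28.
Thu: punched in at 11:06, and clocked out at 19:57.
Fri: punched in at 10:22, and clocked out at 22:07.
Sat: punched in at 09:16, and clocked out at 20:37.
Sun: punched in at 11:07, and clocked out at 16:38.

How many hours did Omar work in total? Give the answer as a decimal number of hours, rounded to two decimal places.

54.45 hours

Mon: 08:03–14:34 = 6 h 31 min; less 30 min break → 6 h 1 min
Tue: 07:17–12:58 = 5 h 41 min; less 30 min break → 5 h 11 min
Wed: 05:11–13:28 = 8 h 17 min; less 30 min break → 7 h 47 min
Thu: 11:06–19:57 = 8 h 51 min; less 30 min break → 8 h 21 min
Fri: 10:22–22:07 = 11 h 45 min; less 30 min break → 11 h 15 min
Sat: 09:16–20:37 = 11 h 21 min; less 30 min break → 10 h 51 min
Sun: 11:07–16:38 = 5 h 31 min; less 30 min break → 5 h 1 min
Total: 6 h 1 min + 5 h 11 min + 7 h 47 min + 8 h 21 min + 11 h 15 min + 10 h 51 min + 5 h 1 min = 54 h 27 min.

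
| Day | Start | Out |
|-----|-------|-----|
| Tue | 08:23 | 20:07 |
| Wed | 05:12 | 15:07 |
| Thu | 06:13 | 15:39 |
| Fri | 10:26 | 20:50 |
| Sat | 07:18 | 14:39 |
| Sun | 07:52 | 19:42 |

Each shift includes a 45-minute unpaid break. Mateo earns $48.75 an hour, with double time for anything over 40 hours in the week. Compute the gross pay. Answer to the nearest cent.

Tue: 08:23–20:07 = 11 h 44 min; less 45 min break → 10 h 59 min
Wed: 05:12–15:07 = 9 h 55 min; less 45 min break → 9 h 10 min
Thu: 06:13–15:39 = 9 h 26 min; less 45 min break → 8 h 41 min
Fri: 10:26–20:50 = 10 h 24 min; less 45 min break → 9 h 39 min
Sat: 07:18–14:39 = 7 h 21 min; less 45 min break → 6 h 36 min
Sun: 07:52–19:42 = 11 h 50 min; less 45 min break → 11 h 5 min
Total worked: 56 h 10 min = 3370 min.
Regular 40 h 0 min = 2400 min at $48.75/h; overtime 16 h 10 min = 970 min at $97.50/h.
Pay = (2400 × $48.75 + 970 × $97.50) ÷ 60 = $3526.25.

$3526.25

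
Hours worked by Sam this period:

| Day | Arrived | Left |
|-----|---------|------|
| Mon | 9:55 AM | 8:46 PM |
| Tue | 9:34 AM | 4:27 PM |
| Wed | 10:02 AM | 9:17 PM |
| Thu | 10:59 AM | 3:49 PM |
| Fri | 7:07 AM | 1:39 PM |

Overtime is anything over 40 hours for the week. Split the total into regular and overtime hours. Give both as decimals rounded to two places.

Mon: 9:55 AM–8:46 PM = 10 h 51 min
Tue: 9:34 AM–4:27 PM = 6 h 53 min
Wed: 10:02 AM–9:17 PM = 11 h 15 min
Thu: 10:59 AM–3:49 PM = 4 h 50 min
Fri: 7:07 AM–1:39 PM = 6 h 32 min
Total worked: 40 h 21 min = 40.35 h.
Threshold 40 h → overtime 0 h 21 min, regular 40 h 0 min.

Regular 40.00 hours, overtime 0.35 hours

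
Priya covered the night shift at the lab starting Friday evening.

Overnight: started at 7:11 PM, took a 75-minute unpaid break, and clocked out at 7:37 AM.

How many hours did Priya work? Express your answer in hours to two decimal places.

11.18 hours

Overnight: 7:11 PM → midnight = 4 h 49 min; midnight → 7:37 AM = 7 h 37 min; span 12 h 26 min; less 75 min break → 11 h 11 min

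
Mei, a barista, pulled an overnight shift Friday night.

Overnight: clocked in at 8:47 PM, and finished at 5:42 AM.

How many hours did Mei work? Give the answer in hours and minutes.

Overnight: 8:47 PM → midnight = 3 h 13 min; midnight → 5:42 AM = 5 h 42 min; span 8 h 55 min

8 h 55 min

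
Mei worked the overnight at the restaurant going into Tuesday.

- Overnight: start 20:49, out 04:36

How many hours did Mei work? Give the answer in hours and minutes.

7 h 47 min

Overnight: 20:49 → midnight = 3 h 11 min; midnight → 04:36 = 4 h 36 min; span 7 h 47 min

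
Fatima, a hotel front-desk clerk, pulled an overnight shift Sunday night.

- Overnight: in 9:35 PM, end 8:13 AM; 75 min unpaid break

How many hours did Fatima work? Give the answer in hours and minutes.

9 h 23 min

Overnight: 9:35 PM → midnight = 2 h 25 min; midnight → 8:13 AM = 8 h 13 min; span 10 h 38 min; less 75 min break → 9 h 23 min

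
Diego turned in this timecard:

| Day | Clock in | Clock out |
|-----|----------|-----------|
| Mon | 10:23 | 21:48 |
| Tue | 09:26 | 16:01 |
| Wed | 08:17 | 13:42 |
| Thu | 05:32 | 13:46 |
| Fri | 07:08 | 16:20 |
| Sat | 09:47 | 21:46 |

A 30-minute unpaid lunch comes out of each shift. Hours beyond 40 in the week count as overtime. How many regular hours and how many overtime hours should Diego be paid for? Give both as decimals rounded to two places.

Mon: 10:23–21:48 = 11 h 25 min; less 30 min break → 10 h 55 min
Tue: 09:26–16:01 = 6 h 35 min; less 30 min break → 6 h 5 min
Wed: 08:17–13:42 = 5 h 25 min; less 30 min break → 4 h 55 min
Thu: 05:32–13:46 = 8 h 14 min; less 30 min break → 7 h 44 min
Fri: 07:08–16:20 = 9 h 12 min; less 30 min break → 8 h 42 min
Sat: 09:47–21:46 = 11 h 59 min; less 30 min break → 11 h 29 min
Total worked: 49 h 50 min = 49.83 h.
Threshold 40 h → overtime 9 h 50 min, regular 40 h 0 min.

Regular 40.00 hours, overtime 9.83 hours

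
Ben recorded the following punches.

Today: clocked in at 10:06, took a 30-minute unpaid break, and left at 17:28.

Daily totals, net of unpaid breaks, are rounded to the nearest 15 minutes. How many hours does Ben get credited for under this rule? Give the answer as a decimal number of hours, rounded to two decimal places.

Today: 10:06–17:28 = 7 h 22 min − 30 min = 6 h 52 min → rounds to 6 h 45 min

6.75 hours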